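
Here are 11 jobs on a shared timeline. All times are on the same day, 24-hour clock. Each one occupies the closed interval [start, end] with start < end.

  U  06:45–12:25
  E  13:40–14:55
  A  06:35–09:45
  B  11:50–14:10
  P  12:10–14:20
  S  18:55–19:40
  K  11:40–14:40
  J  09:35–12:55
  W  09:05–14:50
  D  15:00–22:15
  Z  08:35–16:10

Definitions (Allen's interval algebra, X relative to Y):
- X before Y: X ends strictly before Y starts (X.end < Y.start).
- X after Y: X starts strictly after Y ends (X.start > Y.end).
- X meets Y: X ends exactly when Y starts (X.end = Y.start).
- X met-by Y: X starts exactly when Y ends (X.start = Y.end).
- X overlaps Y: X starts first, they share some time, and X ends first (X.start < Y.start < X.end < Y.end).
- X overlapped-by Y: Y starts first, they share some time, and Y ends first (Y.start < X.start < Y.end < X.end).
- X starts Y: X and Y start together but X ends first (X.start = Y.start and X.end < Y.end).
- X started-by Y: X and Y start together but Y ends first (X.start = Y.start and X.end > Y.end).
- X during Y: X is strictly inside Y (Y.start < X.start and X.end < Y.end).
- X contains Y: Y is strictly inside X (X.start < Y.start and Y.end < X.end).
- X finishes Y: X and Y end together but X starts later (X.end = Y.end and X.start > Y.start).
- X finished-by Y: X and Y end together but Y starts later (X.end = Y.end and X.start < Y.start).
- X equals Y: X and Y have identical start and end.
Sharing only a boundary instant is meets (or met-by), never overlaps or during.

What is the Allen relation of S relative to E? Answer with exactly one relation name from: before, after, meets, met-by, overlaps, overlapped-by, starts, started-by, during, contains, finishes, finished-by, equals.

S = [18:55, 19:40]; E = [13:40, 14:55].
Compare endpoints: S.start > E.start, S.start > E.end, S.end > E.start, S.end > E.end.
That pattern is 'after'.

after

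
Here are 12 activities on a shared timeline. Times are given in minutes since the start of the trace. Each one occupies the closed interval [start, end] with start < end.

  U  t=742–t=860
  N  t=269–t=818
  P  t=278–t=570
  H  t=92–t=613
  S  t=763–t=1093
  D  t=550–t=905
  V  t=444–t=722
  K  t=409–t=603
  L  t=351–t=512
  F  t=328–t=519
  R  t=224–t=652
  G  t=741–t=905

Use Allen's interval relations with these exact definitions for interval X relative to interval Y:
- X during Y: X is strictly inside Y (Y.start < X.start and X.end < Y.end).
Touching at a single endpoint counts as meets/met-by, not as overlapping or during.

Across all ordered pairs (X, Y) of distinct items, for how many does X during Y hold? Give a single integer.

Checking all 132 ordered pairs for relation 'during'; matching pairs in alphabetical order:
(F, H): F during H ✓
(F, N): F during N ✓
(F, P): F during P ✓
(F, R): F during R ✓
(K, H): K during H ✓
(K, N): K during N ✓
(K, R): K during R ✓
(L, F): L during F ✓
(L, H): L during H ✓
(L, N): L during N ✓
(L, P): L during P ✓
(L, R): L during R ✓
(P, H): P during H ✓
(P, N): P during N ✓
(P, R): P during R ✓
(U, D): U during D ✓
(U, G): U during G ✓
(V, N): V during N ✓
Count: 18.

18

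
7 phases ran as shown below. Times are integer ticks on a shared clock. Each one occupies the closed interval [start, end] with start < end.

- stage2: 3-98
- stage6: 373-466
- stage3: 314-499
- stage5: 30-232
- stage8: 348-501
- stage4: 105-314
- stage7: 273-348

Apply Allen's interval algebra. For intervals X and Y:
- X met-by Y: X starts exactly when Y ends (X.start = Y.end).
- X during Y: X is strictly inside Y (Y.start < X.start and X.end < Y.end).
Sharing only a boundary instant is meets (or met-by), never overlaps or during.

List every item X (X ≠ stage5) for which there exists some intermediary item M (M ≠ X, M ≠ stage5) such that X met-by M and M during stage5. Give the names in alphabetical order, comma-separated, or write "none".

Target stage5 = [30, 232].
Intermediaries M with M during stage5: none.
Union: none.

none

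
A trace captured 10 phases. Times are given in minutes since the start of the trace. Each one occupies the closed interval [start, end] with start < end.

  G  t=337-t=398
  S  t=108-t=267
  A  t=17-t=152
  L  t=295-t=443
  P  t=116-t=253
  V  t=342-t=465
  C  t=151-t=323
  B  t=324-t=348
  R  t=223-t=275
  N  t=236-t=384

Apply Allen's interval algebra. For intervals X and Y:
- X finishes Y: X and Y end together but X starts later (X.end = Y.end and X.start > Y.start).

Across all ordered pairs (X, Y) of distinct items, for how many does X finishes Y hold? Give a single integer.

Checking all 90 ordered pairs for relation 'finishes'; matching pairs in alphabetical order:
No pair satisfies it.
Count: 0.

0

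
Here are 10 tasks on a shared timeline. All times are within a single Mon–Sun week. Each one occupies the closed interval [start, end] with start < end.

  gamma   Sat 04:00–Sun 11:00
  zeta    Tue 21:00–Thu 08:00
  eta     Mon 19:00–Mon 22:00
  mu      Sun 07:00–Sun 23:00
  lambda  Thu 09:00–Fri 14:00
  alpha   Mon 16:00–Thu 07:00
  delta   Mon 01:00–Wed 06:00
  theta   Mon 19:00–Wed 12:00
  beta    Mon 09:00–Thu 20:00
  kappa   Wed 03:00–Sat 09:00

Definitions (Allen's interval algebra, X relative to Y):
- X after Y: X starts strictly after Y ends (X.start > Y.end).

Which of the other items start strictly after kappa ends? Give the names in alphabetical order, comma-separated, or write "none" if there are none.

Target kappa = [Wed 03:00, Sat 09:00].
alpha [Mon 16:00, Thu 07:00] → overlaps → no.
beta [Mon 09:00, Thu 20:00] → overlaps → no.
delta [Mon 01:00, Wed 06:00] → overlaps → no.
eta [Mon 19:00, Mon 22:00] → before → no.
gamma [Sat 04:00, Sun 11:00] → overlapped-by → no.
lambda [Thu 09:00, Fri 14:00] → during → no.
mu [Sun 07:00, Sun 23:00] → after → yes.
theta [Mon 19:00, Wed 12:00] → overlaps → no.
zeta [Tue 21:00, Thu 08:00] → overlaps → no.
Result: mu.

mu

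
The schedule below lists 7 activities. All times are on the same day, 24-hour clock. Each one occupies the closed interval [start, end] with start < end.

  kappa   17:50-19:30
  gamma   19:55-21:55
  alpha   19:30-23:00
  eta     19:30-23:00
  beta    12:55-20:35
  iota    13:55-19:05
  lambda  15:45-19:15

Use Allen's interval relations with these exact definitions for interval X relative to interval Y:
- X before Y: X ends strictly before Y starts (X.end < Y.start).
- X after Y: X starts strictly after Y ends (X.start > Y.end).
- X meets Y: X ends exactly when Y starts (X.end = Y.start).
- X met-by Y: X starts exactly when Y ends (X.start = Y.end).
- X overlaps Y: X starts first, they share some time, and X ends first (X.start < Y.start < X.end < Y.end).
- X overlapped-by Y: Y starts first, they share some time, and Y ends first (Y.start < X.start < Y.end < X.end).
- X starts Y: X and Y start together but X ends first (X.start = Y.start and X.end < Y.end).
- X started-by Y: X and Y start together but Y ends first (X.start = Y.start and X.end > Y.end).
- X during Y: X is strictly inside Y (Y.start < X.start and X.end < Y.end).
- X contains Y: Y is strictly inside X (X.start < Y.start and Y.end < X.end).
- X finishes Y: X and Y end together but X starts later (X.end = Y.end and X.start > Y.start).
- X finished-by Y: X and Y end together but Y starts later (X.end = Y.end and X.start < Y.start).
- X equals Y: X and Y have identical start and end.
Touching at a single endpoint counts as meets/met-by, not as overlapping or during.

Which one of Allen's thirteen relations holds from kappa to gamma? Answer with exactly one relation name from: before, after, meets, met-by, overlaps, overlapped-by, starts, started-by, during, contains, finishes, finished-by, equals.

before

kappa = [17:50, 19:30]; gamma = [19:55, 21:55].
Compare endpoints: kappa.start < gamma.start, kappa.start < gamma.end, kappa.end < gamma.start, kappa.end < gamma.end.
That pattern is 'before'.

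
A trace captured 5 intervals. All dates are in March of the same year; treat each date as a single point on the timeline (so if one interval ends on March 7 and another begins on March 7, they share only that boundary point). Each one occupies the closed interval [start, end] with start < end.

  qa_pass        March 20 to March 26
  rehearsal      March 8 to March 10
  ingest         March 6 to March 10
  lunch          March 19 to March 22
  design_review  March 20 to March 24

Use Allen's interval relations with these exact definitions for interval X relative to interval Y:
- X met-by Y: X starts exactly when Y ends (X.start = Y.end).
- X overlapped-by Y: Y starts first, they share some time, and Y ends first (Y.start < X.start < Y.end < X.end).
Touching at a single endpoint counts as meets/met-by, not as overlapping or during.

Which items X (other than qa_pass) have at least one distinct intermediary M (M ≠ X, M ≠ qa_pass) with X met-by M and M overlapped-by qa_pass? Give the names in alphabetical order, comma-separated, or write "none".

Target qa_pass = [March 20, March 26].
Intermediaries M with M overlapped-by qa_pass: none.
Union: none.

none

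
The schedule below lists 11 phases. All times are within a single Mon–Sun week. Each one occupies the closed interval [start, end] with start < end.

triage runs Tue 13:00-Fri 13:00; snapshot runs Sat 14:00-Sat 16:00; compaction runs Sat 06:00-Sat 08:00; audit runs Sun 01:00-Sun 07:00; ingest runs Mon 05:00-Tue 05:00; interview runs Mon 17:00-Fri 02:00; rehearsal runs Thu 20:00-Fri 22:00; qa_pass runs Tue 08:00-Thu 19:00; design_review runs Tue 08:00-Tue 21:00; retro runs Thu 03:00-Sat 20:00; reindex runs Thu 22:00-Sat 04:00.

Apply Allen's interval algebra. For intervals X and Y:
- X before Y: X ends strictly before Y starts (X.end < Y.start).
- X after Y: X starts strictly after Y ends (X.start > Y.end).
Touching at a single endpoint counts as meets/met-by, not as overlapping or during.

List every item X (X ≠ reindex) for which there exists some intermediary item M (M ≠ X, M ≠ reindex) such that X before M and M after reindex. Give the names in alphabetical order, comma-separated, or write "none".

compaction, design_review, ingest, interview, qa_pass, rehearsal, retro, snapshot, triage

Target reindex = [Thu 22:00, Sat 04:00].
Intermediaries M with M after reindex: audit, compaction, snapshot.
Via audit — items with X before audit: compaction, design_review, ingest, interview, qa_pass, rehearsal, retro, snapshot, triage.
Via compaction — items with X before compaction: design_review, ingest, interview, qa_pass, rehearsal, triage.
Via snapshot — items with X before snapshot: compaction, design_review, ingest, interview, qa_pass, rehearsal, triage.
Union: compaction, design_review, ingest, interview, qa_pass, rehearsal, retro, snapshot, triage.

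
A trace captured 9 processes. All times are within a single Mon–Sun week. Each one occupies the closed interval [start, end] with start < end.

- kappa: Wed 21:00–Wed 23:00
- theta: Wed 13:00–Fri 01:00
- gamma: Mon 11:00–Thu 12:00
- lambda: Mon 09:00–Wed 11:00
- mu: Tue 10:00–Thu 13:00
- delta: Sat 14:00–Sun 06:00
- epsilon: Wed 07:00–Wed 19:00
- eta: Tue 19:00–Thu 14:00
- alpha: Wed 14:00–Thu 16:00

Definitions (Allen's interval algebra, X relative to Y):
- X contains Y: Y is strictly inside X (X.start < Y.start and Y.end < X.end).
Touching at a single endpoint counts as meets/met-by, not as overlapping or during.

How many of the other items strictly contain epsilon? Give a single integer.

3

Target epsilon = [Wed 07:00, Wed 19:00].
alpha [Wed 14:00, Thu 16:00] → overlapped-by → no.
delta [Sat 14:00, Sun 06:00] → after → no.
eta [Tue 19:00, Thu 14:00] → contains → counts.
gamma [Mon 11:00, Thu 12:00] → contains → counts.
kappa [Wed 21:00, Wed 23:00] → after → no.
lambda [Mon 09:00, Wed 11:00] → overlaps → no.
mu [Tue 10:00, Thu 13:00] → contains → counts.
theta [Wed 13:00, Fri 01:00] → overlapped-by → no.
Total: 3.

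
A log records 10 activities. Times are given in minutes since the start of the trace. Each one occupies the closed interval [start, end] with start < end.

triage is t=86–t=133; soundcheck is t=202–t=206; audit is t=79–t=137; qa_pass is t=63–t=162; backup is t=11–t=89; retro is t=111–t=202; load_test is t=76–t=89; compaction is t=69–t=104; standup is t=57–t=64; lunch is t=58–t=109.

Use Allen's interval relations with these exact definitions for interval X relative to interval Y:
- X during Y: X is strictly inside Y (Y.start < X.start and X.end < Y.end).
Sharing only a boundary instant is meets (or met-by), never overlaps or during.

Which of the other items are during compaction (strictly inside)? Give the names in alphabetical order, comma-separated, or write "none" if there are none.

load_test

Target compaction = [t=69, t=104].
audit [t=79, t=137] → overlapped-by → no.
backup [t=11, t=89] → overlaps → no.
load_test [t=76, t=89] → during → yes.
lunch [t=58, t=109] → contains → no.
qa_pass [t=63, t=162] → contains → no.
retro [t=111, t=202] → after → no.
soundcheck [t=202, t=206] → after → no.
standup [t=57, t=64] → before → no.
triage [t=86, t=133] → overlapped-by → no.
Result: load_test.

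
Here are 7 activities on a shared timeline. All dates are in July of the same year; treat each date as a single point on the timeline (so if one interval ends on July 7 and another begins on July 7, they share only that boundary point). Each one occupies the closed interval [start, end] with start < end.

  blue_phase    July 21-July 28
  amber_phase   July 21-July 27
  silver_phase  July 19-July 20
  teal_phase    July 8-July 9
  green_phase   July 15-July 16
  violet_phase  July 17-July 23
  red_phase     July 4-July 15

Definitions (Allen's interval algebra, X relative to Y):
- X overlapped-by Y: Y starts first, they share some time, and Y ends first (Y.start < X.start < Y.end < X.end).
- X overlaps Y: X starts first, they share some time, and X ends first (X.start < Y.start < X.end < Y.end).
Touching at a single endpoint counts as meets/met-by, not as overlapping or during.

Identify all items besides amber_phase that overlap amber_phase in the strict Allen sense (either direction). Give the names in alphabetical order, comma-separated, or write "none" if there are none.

violet_phase

Target amber_phase = [July 21, July 27].
blue_phase [July 21, July 28] → started-by → no.
green_phase [July 15, July 16] → before → no.
red_phase [July 4, July 15] → before → no.
silver_phase [July 19, July 20] → before → no.
teal_phase [July 8, July 9] → before → no.
violet_phase [July 17, July 23] → overlaps → yes.
Result: violet_phase.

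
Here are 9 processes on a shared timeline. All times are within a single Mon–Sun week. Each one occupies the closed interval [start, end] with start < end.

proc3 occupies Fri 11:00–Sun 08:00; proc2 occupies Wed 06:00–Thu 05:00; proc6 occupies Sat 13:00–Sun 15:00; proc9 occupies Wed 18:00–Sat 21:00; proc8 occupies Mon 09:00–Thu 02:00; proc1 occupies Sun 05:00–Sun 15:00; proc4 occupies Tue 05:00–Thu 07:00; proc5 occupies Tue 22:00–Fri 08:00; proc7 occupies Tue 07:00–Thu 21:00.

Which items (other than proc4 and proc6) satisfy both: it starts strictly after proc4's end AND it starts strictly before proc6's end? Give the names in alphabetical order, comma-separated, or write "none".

Conditions: its start is strictly after proc4's end (X.start > Thu 07:00) AND its start is strictly before proc6's end (X.start < Sun 15:00).
proc1: start Sun 05:00 > Thu 07:00? ✓; start Sun 05:00 < Sun 15:00? ✓ → yes.
proc2: start Wed 06:00 > Thu 07:00? ✗; start Wed 06:00 < Sun 15:00? ✓ → no.
proc3: start Fri 11:00 > Thu 07:00? ✓; start Fri 11:00 < Sun 15:00? ✓ → yes.
proc5: start Tue 22:00 > Thu 07:00? ✗; start Tue 22:00 < Sun 15:00? ✓ → no.
proc7: start Tue 07:00 > Thu 07:00? ✗; start Tue 07:00 < Sun 15:00? ✓ → no.
proc8: start Mon 09:00 > Thu 07:00? ✗; start Mon 09:00 < Sun 15:00? ✓ → no.
proc9: start Wed 18:00 > Thu 07:00? ✗; start Wed 18:00 < Sun 15:00? ✓ → no.
Result: proc1, proc3.

proc1, proc3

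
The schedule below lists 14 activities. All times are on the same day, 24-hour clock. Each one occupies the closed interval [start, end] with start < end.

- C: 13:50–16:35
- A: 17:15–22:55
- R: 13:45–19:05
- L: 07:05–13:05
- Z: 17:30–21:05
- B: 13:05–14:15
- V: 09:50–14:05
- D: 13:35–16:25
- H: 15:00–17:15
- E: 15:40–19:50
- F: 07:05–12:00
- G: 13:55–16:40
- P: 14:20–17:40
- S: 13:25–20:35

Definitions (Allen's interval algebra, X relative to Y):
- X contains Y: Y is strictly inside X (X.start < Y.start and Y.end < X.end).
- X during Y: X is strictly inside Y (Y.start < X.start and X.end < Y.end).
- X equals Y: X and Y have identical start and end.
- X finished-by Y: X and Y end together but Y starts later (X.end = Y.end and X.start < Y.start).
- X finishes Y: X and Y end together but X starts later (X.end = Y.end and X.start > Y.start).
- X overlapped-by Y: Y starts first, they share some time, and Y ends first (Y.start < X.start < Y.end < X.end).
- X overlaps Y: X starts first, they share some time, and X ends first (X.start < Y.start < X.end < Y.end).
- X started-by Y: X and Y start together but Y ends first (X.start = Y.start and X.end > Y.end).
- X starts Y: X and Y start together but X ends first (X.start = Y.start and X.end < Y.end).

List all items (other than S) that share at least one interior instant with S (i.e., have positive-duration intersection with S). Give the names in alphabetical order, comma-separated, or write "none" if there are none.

A, B, C, D, E, G, H, P, R, V, Z

Target S = [13:25, 20:35].
A [17:15, 22:55] → overlapped-by → yes.
B [13:05, 14:15] → overlaps → yes.
C [13:50, 16:35] → during → yes.
D [13:35, 16:25] → during → yes.
E [15:40, 19:50] → during → yes.
F [07:05, 12:00] → before → no.
G [13:55, 16:40] → during → yes.
H [15:00, 17:15] → during → yes.
L [07:05, 13:05] → before → no.
P [14:20, 17:40] → during → yes.
R [13:45, 19:05] → during → yes.
V [09:50, 14:05] → overlaps → yes.
Z [17:30, 21:05] → overlapped-by → yes.
Result: A, B, C, D, E, G, H, P, R, V, Z.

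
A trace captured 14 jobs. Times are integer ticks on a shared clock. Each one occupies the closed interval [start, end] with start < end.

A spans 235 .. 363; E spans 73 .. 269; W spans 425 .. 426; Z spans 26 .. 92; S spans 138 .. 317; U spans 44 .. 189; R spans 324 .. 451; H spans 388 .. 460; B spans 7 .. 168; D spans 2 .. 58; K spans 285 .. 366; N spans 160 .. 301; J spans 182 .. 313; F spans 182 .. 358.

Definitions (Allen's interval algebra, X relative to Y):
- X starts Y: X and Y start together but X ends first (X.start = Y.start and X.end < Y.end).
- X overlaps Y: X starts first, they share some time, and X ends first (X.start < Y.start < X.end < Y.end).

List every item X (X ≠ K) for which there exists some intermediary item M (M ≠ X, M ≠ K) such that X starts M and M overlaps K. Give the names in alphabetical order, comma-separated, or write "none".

Target K = [285, 366].
Intermediaries M with M overlaps K: A, F, J, N, S.
Via A — items with X starts A: none.
Via F — items with X starts F: J.
Via J — items with X starts J: none.
Via N — items with X starts N: none.
Via S — items with X starts S: none.
Union: J.

J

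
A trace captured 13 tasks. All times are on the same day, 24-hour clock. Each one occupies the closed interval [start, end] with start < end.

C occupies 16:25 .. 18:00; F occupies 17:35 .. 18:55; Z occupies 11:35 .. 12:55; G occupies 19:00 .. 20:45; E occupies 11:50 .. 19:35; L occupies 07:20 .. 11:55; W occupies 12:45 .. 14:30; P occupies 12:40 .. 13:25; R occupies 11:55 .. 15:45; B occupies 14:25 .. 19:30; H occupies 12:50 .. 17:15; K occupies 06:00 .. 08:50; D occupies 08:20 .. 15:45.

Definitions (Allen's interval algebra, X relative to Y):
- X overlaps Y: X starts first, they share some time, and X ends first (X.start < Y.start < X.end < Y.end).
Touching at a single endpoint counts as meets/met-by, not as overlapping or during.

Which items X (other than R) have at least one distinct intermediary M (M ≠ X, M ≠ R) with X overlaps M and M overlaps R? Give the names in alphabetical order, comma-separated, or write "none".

Target R = [11:55, 15:45].
Intermediaries M with M overlaps R: Z.
Via Z — items with X overlaps Z: L.
Union: L.

L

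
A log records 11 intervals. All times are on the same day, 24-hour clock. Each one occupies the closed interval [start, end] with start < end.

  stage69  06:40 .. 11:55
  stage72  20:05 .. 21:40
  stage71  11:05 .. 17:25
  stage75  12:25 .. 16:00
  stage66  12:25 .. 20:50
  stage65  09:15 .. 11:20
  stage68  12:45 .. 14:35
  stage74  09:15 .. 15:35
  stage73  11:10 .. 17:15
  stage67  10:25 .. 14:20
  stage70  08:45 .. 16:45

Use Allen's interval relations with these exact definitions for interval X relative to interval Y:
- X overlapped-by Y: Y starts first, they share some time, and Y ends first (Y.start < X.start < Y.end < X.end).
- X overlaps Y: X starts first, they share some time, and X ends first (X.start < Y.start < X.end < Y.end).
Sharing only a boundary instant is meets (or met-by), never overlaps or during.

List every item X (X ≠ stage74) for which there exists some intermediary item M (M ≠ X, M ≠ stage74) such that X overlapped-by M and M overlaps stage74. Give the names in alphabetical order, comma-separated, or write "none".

Target stage74 = [09:15, 15:35].
Intermediaries M with M overlaps stage74: stage69.
Via stage69 — items with X overlapped-by stage69: stage67, stage70, stage71, stage73.
Union: stage67, stage70, stage71, stage73.

stage67, stage70, stage71, stage73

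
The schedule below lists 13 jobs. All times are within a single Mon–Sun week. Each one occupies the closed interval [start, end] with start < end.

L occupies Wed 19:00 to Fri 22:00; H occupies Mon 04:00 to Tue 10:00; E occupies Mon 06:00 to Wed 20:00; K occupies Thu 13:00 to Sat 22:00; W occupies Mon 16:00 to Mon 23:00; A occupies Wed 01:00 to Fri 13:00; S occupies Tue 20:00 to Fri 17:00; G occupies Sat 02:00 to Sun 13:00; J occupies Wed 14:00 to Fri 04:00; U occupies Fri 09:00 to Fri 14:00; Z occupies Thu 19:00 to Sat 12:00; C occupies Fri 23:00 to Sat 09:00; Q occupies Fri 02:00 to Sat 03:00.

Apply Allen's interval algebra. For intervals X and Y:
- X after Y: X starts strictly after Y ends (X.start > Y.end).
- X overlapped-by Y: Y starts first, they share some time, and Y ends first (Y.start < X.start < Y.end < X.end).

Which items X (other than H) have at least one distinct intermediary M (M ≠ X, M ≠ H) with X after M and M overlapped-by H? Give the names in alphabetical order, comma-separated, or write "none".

C, G, K, Q, U, Z

Target H = [Mon 04:00, Tue 10:00].
Intermediaries M with M overlapped-by H: E.
Via E — items with X after E: C, G, K, Q, U, Z.
Union: C, G, K, Q, U, Z.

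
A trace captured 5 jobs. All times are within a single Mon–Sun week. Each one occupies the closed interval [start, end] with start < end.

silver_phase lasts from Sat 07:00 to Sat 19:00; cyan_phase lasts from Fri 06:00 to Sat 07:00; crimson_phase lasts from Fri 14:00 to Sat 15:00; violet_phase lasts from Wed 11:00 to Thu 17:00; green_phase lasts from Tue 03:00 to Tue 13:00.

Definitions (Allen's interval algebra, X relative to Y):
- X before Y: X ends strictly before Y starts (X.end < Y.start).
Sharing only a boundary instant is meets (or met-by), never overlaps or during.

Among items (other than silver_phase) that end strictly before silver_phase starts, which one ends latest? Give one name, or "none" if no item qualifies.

violet_phase

Target silver_phase = [Sat 07:00, Sat 19:00].
crimson_phase [Fri 14:00, Sat 15:00] → overlaps → excluded.
cyan_phase [Fri 06:00, Sat 07:00] → meets → excluded.
green_phase [Tue 03:00, Tue 13:00] → before → candidate.
violet_phase [Wed 11:00, Thu 17:00] → before → candidate.
Among candidates, latest end is Thu 17:00 → violet_phase.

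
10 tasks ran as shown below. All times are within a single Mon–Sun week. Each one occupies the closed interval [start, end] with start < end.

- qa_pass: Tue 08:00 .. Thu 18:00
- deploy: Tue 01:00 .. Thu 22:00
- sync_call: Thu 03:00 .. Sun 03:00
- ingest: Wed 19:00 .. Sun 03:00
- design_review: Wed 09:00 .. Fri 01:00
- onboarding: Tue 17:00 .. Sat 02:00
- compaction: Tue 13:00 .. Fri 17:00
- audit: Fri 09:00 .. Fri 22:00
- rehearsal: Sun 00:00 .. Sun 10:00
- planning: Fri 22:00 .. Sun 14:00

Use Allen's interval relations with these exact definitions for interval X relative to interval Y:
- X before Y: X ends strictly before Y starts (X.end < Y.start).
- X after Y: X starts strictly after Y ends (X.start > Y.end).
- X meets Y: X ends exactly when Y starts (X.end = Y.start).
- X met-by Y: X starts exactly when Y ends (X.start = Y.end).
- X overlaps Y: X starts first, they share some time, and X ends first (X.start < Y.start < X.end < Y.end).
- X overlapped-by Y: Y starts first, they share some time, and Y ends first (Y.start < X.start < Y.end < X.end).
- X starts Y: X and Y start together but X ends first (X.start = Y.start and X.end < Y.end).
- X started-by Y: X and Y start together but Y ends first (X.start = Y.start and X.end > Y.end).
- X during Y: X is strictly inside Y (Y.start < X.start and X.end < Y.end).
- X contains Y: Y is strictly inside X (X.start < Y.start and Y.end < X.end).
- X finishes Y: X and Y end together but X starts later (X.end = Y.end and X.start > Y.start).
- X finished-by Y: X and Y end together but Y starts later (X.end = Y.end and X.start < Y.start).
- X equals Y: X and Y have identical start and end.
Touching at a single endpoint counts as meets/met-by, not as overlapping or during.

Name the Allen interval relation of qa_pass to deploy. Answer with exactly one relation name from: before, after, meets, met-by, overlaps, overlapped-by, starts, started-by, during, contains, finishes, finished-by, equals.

qa_pass = [Tue 08:00, Thu 18:00]; deploy = [Tue 01:00, Thu 22:00].
Compare endpoints: qa_pass.start > deploy.start, qa_pass.start < deploy.end, qa_pass.end > deploy.start, qa_pass.end < deploy.end.
That pattern is 'during'.

during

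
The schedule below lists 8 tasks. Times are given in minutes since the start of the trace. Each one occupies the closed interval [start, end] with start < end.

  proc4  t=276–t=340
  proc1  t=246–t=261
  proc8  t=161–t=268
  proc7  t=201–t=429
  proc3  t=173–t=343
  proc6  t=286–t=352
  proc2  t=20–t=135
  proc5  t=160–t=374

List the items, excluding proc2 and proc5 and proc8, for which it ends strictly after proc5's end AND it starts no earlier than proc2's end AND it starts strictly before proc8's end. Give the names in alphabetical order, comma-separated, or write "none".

proc7

Conditions: its end is strictly after proc5's end (X.end > t=374) AND its start is no earlier than proc2's end (X.start >= t=135) AND its start is strictly before proc8's end (X.start < t=268).
proc1: end t=261 > t=374? ✗; start t=246 >= t=135? ✓; start t=246 < t=268? ✓ → no.
proc3: end t=343 > t=374? ✗; start t=173 >= t=135? ✓; start t=173 < t=268? ✓ → no.
proc4: end t=340 > t=374? ✗; start t=276 >= t=135? ✓; start t=276 < t=268? ✗ → no.
proc6: end t=352 > t=374? ✗; start t=286 >= t=135? ✓; start t=286 < t=268? ✗ → no.
proc7: end t=429 > t=374? ✓; start t=201 >= t=135? ✓; start t=201 < t=268? ✓ → yes.
Result: proc7.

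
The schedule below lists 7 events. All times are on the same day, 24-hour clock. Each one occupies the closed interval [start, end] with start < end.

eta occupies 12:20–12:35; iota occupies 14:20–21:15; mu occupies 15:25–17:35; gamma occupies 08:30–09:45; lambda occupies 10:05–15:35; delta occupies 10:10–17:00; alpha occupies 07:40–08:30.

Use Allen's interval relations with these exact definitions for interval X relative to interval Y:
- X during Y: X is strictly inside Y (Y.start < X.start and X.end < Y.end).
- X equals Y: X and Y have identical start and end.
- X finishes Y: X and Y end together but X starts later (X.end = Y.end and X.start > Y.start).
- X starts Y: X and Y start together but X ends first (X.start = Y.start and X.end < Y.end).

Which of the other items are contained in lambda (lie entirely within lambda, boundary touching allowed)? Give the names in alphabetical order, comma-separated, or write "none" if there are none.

eta

Target lambda = [10:05, 15:35].
alpha [07:40, 08:30] → before → no.
delta [10:10, 17:00] → overlapped-by → no.
eta [12:20, 12:35] → during → yes.
gamma [08:30, 09:45] → before → no.
iota [14:20, 21:15] → overlapped-by → no.
mu [15:25, 17:35] → overlapped-by → no.
Result: eta.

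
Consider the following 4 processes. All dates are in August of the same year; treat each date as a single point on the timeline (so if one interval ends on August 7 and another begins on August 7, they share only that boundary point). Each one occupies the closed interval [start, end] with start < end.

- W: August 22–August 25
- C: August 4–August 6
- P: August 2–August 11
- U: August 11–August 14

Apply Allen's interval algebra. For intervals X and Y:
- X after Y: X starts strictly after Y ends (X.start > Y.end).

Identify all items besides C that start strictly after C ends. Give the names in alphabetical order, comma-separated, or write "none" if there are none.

Target C = [August 4, August 6].
P [August 2, August 11] → contains → no.
U [August 11, August 14] → after → yes.
W [August 22, August 25] → after → yes.
Result: U, W.

U, W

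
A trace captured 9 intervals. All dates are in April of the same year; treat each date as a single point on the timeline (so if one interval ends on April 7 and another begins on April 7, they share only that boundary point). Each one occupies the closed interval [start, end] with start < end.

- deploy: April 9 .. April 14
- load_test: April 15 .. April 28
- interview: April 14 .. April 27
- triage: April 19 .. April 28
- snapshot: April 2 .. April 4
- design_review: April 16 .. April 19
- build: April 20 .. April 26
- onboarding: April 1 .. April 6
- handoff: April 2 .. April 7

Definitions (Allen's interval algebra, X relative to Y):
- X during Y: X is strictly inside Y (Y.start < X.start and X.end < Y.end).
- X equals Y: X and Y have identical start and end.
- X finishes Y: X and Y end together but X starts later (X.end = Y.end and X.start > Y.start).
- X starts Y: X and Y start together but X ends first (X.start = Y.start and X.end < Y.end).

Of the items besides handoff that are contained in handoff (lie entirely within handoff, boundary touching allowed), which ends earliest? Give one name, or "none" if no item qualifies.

Target handoff = [April 2, April 7].
build [April 20, April 26] → after → excluded.
deploy [April 9, April 14] → after → excluded.
design_review [April 16, April 19] → after → excluded.
interview [April 14, April 27] → after → excluded.
load_test [April 15, April 28] → after → excluded.
onboarding [April 1, April 6] → overlaps → excluded.
snapshot [April 2, April 4] → starts → candidate.
triage [April 19, April 28] → after → excluded.
Among candidates, earliest end is April 4 → snapshot.

snapshot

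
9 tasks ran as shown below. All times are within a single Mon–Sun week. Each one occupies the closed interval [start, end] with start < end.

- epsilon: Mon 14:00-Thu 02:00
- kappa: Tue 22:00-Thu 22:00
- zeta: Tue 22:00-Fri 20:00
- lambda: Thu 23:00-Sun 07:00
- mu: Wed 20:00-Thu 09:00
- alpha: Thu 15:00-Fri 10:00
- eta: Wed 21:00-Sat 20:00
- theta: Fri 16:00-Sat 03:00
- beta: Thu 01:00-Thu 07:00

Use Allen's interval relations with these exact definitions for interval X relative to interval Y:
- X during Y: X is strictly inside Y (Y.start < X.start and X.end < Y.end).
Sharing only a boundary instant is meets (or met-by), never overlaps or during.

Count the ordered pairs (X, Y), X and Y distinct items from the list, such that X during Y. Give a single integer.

10

Checking all 72 ordered pairs for relation 'during'; matching pairs in alphabetical order:
(alpha, eta): alpha during eta ✓
(alpha, zeta): alpha during zeta ✓
(beta, eta): beta during eta ✓
(beta, kappa): beta during kappa ✓
(beta, mu): beta during mu ✓
(beta, zeta): beta during zeta ✓
(mu, kappa): mu during kappa ✓
(mu, zeta): mu during zeta ✓
(theta, eta): theta during eta ✓
(theta, lambda): theta during lambda ✓
Count: 10.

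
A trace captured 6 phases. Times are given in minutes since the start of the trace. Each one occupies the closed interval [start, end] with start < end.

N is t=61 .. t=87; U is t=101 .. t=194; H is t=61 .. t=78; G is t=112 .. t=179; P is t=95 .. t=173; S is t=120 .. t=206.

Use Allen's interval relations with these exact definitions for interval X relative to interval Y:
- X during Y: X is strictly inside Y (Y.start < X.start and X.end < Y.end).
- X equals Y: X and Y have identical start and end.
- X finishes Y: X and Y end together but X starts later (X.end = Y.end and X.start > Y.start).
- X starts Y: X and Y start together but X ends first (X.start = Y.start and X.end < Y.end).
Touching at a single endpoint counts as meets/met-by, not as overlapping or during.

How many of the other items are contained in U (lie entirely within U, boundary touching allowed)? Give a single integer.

1

Target U = [t=101, t=194].
G [t=112, t=179] → during → counts.
H [t=61, t=78] → before → no.
N [t=61, t=87] → before → no.
P [t=95, t=173] → overlaps → no.
S [t=120, t=206] → overlapped-by → no.
Total: 1.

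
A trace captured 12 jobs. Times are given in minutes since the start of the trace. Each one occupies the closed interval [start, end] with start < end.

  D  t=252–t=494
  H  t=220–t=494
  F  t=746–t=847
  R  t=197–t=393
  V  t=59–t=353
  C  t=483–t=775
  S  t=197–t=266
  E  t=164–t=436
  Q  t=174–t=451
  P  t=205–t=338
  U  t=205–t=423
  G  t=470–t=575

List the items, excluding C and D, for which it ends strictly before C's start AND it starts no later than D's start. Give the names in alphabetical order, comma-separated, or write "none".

Conditions: its end is strictly before C's start (X.end < t=483) AND its start is no later than D's start (X.start <= t=252).
E: end t=436 < t=483? ✓; start t=164 <= t=252? ✓ → yes.
F: end t=847 < t=483? ✗; start t=746 <= t=252? ✗ → no.
G: end t=575 < t=483? ✗; start t=470 <= t=252? ✗ → no.
H: end t=494 < t=483? ✗; start t=220 <= t=252? ✓ → no.
P: end t=338 < t=483? ✓; start t=205 <= t=252? ✓ → yes.
Q: end t=451 < t=483? ✓; start t=174 <= t=252? ✓ → yes.
R: end t=393 < t=483? ✓; start t=197 <= t=252? ✓ → yes.
S: end t=266 < t=483? ✓; start t=197 <= t=252? ✓ → yes.
U: end t=423 < t=483? ✓; start t=205 <= t=252? ✓ → yes.
V: end t=353 < t=483? ✓; start t=59 <= t=252? ✓ → yes.
Result: E, P, Q, R, S, U, V.

E, P, Q, R, S, U, V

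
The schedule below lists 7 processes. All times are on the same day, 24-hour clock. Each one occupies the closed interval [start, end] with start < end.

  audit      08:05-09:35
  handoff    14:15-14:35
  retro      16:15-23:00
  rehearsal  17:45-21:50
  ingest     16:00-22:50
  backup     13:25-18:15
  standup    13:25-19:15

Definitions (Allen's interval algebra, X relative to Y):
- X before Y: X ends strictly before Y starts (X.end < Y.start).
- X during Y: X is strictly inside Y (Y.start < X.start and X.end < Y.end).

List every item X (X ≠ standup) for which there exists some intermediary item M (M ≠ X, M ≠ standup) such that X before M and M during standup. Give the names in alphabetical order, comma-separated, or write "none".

Target standup = [13:25, 19:15].
Intermediaries M with M during standup: handoff.
Via handoff — items with X before handoff: audit.
Union: audit.

audit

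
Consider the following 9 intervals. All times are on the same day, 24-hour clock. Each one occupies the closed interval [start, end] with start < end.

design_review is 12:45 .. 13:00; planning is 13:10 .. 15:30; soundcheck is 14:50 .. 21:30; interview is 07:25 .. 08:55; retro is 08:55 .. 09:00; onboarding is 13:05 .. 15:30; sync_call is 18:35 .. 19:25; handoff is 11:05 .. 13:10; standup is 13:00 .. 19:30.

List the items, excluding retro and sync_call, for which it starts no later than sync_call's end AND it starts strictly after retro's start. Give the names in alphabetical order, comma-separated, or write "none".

Conditions: its start is no later than sync_call's end (X.start <= 19:25) AND its start is strictly after retro's start (X.start > 08:55).
design_review: start 12:45 <= 19:25? ✓; start 12:45 > 08:55? ✓ → yes.
handoff: start 11:05 <= 19:25? ✓; start 11:05 > 08:55? ✓ → yes.
interview: start 07:25 <= 19:25? ✓; start 07:25 > 08:55? ✗ → no.
onboarding: start 13:05 <= 19:25? ✓; start 13:05 > 08:55? ✓ → yes.
planning: start 13:10 <= 19:25? ✓; start 13:10 > 08:55? ✓ → yes.
soundcheck: start 14:50 <= 19:25? ✓; start 14:50 > 08:55? ✓ → yes.
standup: start 13:00 <= 19:25? ✓; start 13:00 > 08:55? ✓ → yes.
Result: design_review, handoff, onboarding, planning, soundcheck, standup.

design_review, handoff, onboarding, planning, soundcheck, standup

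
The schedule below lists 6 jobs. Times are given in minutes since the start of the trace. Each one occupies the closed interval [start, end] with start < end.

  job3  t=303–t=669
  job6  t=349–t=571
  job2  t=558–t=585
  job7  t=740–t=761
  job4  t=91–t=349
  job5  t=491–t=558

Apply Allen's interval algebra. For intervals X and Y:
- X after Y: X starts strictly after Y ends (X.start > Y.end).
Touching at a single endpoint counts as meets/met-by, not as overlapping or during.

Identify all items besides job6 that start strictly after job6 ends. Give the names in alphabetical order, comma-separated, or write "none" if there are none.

Target job6 = [t=349, t=571].
job2 [t=558, t=585] → overlapped-by → no.
job3 [t=303, t=669] → contains → no.
job4 [t=91, t=349] → meets → no.
job5 [t=491, t=558] → during → no.
job7 [t=740, t=761] → after → yes.
Result: job7.

job7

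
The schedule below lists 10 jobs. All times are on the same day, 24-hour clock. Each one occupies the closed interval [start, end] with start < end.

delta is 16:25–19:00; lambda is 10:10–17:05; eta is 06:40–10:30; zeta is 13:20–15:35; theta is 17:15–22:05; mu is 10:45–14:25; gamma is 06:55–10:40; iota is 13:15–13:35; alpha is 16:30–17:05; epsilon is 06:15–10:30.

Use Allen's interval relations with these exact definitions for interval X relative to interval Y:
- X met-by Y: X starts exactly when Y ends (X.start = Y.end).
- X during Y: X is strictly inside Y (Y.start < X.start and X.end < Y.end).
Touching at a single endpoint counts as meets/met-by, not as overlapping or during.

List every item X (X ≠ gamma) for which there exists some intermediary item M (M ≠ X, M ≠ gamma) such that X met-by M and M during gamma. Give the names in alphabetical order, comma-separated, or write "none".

Target gamma = [06:55, 10:40].
Intermediaries M with M during gamma: none.
Union: none.

none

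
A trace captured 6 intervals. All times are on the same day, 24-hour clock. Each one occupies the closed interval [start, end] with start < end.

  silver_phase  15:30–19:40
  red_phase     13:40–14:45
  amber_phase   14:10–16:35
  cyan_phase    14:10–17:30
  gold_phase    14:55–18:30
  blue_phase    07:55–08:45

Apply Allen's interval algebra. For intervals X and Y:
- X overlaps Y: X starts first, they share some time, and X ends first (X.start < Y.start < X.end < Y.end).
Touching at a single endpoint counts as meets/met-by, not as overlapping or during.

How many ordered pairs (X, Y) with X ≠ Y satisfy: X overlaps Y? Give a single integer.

7

Checking all 30 ordered pairs for relation 'overlaps'; matching pairs in alphabetical order:
(amber_phase, gold_phase): amber_phase overlaps gold_phase ✓
(amber_phase, silver_phase): amber_phase overlaps silver_phase ✓
(cyan_phase, gold_phase): cyan_phase overlaps gold_phase ✓
(cyan_phase, silver_phase): cyan_phase overlaps silver_phase ✓
(gold_phase, silver_phase): gold_phase overlaps silver_phase ✓
(red_phase, amber_phase): red_phase overlaps amber_phase ✓
(red_phase, cyan_phase): red_phase overlaps cyan_phase ✓
Count: 7.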